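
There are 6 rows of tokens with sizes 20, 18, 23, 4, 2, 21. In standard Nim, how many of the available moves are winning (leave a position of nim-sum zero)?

Compute the nim-sum pairwise:
20 ^ 18 = 6
6 ^ 23 = 17
17 ^ 4 = 21
21 ^ 2 = 23
23 ^ 21 = 2
The overall nim-sum is X = 2. A row of size p has a winning move iff p XOR X < p (reduce it to p XOR X).
  20: 20 XOR 2 = 22 ≥ 20 — no move.
  18: 18 XOR 2 = 16 < 18 — winning move (to 16).
  23: 23 XOR 2 = 21 < 23 — winning move (to 21).
  4: 4 XOR 2 = 6 ≥ 4 — no move.
  2: 2 XOR 2 = 0 < 2 — winning move (to 0).
  21: 21 XOR 2 = 23 ≥ 21 — no move.
That gives 3 winning moves.

3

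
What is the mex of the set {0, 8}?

1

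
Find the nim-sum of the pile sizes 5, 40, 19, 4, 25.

35

Bitwise XOR of the heap sizes:
  000101  (5)
  101000  (40)
  010011  (19)
  000100  (4)
  011001  (25)
  ------
  100011  (35)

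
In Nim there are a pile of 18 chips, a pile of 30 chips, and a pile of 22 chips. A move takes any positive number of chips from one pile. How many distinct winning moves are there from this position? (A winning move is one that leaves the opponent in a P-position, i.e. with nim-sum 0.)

In binary:
  10010  (18)
  11110  (30)
  10110  (22)
  -----
  11010  (26)
The overall nim-sum is X = 26. A pile of size p has a winning move iff p XOR X < p (reduce it to p XOR X).
  18: 18 XOR 26 = 8 < 18 — winning move (to 8).
  30: 30 XOR 26 = 4 < 30 — winning move (to 4).
  22: 22 XOR 26 = 12 < 22 — winning move (to 12).
That gives 3 winning moves.

3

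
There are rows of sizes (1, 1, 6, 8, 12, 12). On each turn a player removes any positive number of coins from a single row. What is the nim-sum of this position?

14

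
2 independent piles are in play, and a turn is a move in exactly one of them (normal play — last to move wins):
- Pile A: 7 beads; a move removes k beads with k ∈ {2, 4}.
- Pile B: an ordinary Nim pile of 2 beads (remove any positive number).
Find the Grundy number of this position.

2

Grundy values for pile A (subtraction set {2, 4}):
k:     0  1  2  3  4  5  6  7
g(k):  0  0  1  1  2  2  0  0
So g(7) = 0.
Pile B is a plain Nim pile of size 2, so its Grundy value is 2.
The value of a disjunctive sum is the nim-sum of the parts.
Combined value = 0 XOR 2 = 2.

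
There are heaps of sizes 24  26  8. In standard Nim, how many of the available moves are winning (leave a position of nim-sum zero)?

In binary:
  11000  (24)
  11010  (26)
  01000  (8)
  -----
  01010  (10)
The overall nim-sum is X = 10. A heap of size p has a winning move iff p XOR X < p (reduce it to p XOR X).
  24: 24 XOR 10 = 18 < 24 — winning move (to 18).
  26: 26 XOR 10 = 16 < 26 — winning move (to 16).
  8: 8 XOR 10 = 2 < 8 — winning move (to 2).
That gives 3 winning moves.

3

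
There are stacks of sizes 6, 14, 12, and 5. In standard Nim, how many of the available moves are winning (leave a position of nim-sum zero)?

Nim-sum: 6 ⊕ 14 ⊕ 12 ⊕ 5 = 1.
The overall nim-sum is X = 1. A stack of size p has a winning move iff p XOR X < p (reduce it to p XOR X).
  6: 6 XOR 1 = 7 ≥ 6 — no move.
  14: 14 XOR 1 = 15 ≥ 14 — no move.
  12: 12 XOR 1 = 13 ≥ 12 — no move.
  5: 5 XOR 1 = 4 < 5 — winning move (to 4).
That gives 1 winning move.

1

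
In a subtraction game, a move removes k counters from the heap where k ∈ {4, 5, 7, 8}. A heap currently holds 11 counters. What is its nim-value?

Grundy values for subtraction set {4, 5, 7, 8}:
g(0) = mex{} = 0
g(1) = mex{} = 0
g(2) = mex{} = 0
g(3) = mex{} = 0
g(4) = mex{0} = 1
g(5) = mex{0} = 1
g(6) = mex{0} = 1
g(7) = mex{0} = 1
g(8) = mex{0,1} = 2
g(9) = mex{0,1} = 2
g(10) = mex{0,1} = 2
g(11) = mex{0,1} = 2
So g(11) = 2.

2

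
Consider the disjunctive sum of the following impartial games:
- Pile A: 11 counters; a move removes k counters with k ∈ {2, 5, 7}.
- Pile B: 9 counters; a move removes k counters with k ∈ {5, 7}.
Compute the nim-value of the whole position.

2

Build the Grundy sequence for pile A with g(k) = mex{g(k−s) : s ∈ {2, 5, 7}, s ≤ k}:
k:     0  1  2  3  4  5  6  7  8  9 10 11
g(k):  0  0  1  1  0  2  1  3  2  2  0  3
So g(11) = 3.
Grundy values for pile B (subtraction set {5, 7}):
k:     0  1  2  3  4  5  6  7  8  9
g(k):  0  0  0  0  0  1  1  1  1  1
So g(9) = 1.
The value of a disjunctive sum is the nim-sum of the parts.
Combined value = 3 XOR 1 = 2.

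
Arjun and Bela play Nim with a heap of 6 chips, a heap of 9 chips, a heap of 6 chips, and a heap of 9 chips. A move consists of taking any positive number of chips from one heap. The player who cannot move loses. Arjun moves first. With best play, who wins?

Bela wins

Compute the nim-sum pairwise:
6 ⊕ 9 = 15
15 ⊕ 6 = 9
9 ⊕ 9 = 0
The nim-sum is 0, so this is a P-position: the player to move is in a losing position under optimal play; Arjun is about to move from it and so loses — Bela wins.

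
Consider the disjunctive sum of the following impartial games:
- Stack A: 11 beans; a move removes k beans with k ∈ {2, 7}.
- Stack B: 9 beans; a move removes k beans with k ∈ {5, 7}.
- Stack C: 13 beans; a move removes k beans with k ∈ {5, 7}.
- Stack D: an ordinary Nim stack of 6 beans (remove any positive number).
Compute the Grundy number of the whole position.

6

For stack A, compute g(0), g(1), … with moves {2, 7}:
k:     0  1  2  3  4  5  6  7  8  9 10 11
g(k):  0  0  1  1  0  0  1  1  2  0  0  1
So g(11) = 1.
Build the Grundy sequence for stack B with g(k) = mex{g(k−s) : s ∈ {5, 7}, s ≤ k}:
k:     0  1  2  3  4  5  6  7  8  9
g(k):  0  0  0  0  0  1  1  1  1  1
So g(9) = 1.
Build the Grundy sequence for stack C with g(k) = mex{g(k−s) : s ∈ {5, 7}, s ≤ k}:
g(0) = mex{} = 0
g(1) = mex{} = 0
g(2) = mex{} = 0
g(3) = mex{} = 0
g(4) = mex{} = 0
g(5) = mex{0} = 1
g(6) = mex{0} = 1
g(7) = mex{0} = 1
g(8) = mex{0} = 1
g(9) = mex{0} = 1
g(10) = mex{0,1} = 2
g(11) = mex{0,1} = 2
g(12) = mex{1} = 0
g(13) = mex{1} = 0
So g(13) = 0.
Stack D is a plain Nim stack of size 6, so its Grundy value is 6.
The value of a disjunctive sum is the nim-sum of the parts.
Combined value = 1 ⊕ 1 ⊕ 0 ⊕ 6 = 6.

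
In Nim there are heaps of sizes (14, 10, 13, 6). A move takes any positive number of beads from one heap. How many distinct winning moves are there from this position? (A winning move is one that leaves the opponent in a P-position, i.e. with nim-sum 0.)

Compute the nim-sum pairwise:
14 XOR 10 = 4
4 XOR 13 = 9
9 XOR 6 = 15
The overall nim-sum is X = 15. A heap of size p has a winning move iff p XOR X < p (reduce it to p XOR X).
  14: 14 XOR 15 = 1 < 14 — winning move (to 1).
  10: 10 XOR 15 = 5 < 10 — winning move (to 5).
  13: 13 XOR 15 = 2 < 13 — winning move (to 2).
  6: 6 XOR 15 = 9 ≥ 6 — no move.
That gives 3 winning moves.

3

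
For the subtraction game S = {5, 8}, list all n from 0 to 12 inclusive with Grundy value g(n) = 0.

Grundy values for subtraction set {5, 8}:
g(0) = mex{} = 0
g(1) = mex{} = 0
g(2) = mex{} = 0
g(3) = mex{} = 0
g(4) = mex{} = 0
g(5) = mex{0} = 1
g(6) = mex{0} = 1
g(7) = mex{0} = 1
g(8) = mex{0} = 1
g(9) = mex{0} = 1
g(10) = mex{0,1} = 2
g(11) = mex{0,1} = 2
g(12) = mex{0,1} = 2
The P-positions (g = 0) in 0..12 are 0, 1, 2, 3, 4.

0, 1, 2, 3, 4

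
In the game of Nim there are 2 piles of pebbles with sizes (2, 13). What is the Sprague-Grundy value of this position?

Compute the nim-sum pairwise:
2 XOR 13 = 15

15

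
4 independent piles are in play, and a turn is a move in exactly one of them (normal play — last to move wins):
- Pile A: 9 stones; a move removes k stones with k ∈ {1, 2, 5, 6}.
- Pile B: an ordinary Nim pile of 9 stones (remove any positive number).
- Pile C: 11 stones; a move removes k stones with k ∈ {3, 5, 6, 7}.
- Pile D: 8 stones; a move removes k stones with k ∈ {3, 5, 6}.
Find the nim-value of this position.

9

For pile A, compute g(0), g(1), … with moves {1, 2, 5, 6}:
g(0) = mex{} = 0
g(1) = mex{0} = 1
g(2) = mex{0,1} = 2
g(3) = mex{1,2} = 0
g(4) = mex{0,2} = 1
g(5) = mex{0,1} = 2
g(6) = mex{0,1,2} = 3
g(7) = mex{1,2,3} = 0
g(8) = mex{0,2,3} = 1
g(9) = mex{0,1} = 2
So g(9) = 2.
Pile B is a plain Nim pile of size 9, so its Grundy value is 9.
Build the Grundy sequence for pile C with g(k) = mex{g(k−s) : s ∈ {3, 5, 6, 7}, s ≤ k}:
g(0) = mex{} = 0
g(1) = mex{} = 0
g(2) = mex{} = 0
g(3) = mex{0} = 1
g(4) = mex{0} = 1
g(5) = mex{0} = 1
g(6) = mex{0,1} = 2
g(7) = mex{0,1} = 2
g(8) = mex{0,1} = 2
g(9) = mex{0,1,2} = 3
g(10) = mex{1,2} = 0
g(11) = mex{1,2} = 0
So g(11) = 0.
Grundy values for pile D (subtraction set {3, 5, 6}):
k:     0  1  2  3  4  5  6  7  8
g(k):  0  0  0  1  1  1  2  2  2
So g(8) = 2.
By the Sprague-Grundy theorem, the Grundy value of a sum of independent games is the XOR of the component values.
Combined value = 2 ⊕ 9 ⊕ 0 ⊕ 2 = 9.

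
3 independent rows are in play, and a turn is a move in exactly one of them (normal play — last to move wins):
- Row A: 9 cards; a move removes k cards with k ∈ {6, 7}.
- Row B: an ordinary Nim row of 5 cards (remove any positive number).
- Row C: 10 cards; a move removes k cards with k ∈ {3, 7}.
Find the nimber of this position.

4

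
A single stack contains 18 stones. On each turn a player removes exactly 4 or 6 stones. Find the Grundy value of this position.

2

Grundy values for subtraction set {4, 6}:
k:     0  1  2  3  4  5  6  7  8  9 10 11 12 13 14 15 16 17 18
g(k):  0  0  0  0  1  1  1  1  2  2  0  0  0  0  1  1  1  1  2
So g(18) = 2.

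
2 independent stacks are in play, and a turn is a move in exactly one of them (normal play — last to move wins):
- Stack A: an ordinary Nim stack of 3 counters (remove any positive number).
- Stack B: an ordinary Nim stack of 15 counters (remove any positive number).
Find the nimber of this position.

Stack A is a plain Nim stack of size 3, so its Grundy value is 3.
Stack B is a plain Nim stack of size 15, so its Grundy value is 15.
The value of a disjunctive sum is the nim-sum of the parts.
Combined value = 3 XOR 15 = 12.

12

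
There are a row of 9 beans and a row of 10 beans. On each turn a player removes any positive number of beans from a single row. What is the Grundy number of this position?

3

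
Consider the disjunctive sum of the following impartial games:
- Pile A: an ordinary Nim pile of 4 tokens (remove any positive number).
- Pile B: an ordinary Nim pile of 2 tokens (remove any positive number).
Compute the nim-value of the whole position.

6

Pile A is a plain Nim pile of size 4, so its Grundy value is 4.
Pile B is a plain Nim pile of size 2, so its Grundy value is 2.
The value of a disjunctive sum is the nim-sum of the parts.
Combined value = 4 ⊕ 2 = 6.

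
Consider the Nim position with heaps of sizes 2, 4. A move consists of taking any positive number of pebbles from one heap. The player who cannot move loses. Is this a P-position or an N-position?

Nim-sum: 2 ⊕ 4 = 6.
The nim-sum is 6 ≠ 0, so this is an N-position: the player to move can win.

N-position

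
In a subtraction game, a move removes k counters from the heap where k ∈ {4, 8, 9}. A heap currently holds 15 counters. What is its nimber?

0

Grundy values for subtraction set {4, 8, 9}:
k:     0  1  2  3  4  5  6  7  8  9 10 11 12 13 14 15
g(k):  0  0  0  0  1  1  1  1  2  2  2  2  3  0  0  0
So g(15) = 0.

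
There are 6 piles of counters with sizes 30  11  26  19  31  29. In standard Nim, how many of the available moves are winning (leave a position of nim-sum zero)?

5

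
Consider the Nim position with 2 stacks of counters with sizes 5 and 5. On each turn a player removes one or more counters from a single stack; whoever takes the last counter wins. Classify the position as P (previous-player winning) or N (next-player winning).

Nim-sum: 5 ⊕ 5 = 0.
The nim-sum is 0, so this is a P-position: the player to move is in a losing position under optimal play.

P-position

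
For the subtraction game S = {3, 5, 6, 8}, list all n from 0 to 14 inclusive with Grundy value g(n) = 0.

Build the Grundy sequence with g(k) = mex{g(k−s) : s ∈ {3, 5, 6, 8}, s ≤ k}:
g(0) = mex{} = 0
g(1) = mex{} = 0
g(2) = mex{} = 0
g(3) = mex{0} = 1
g(4) = mex{0} = 1
g(5) = mex{0} = 1
g(6) = mex{0,1} = 2
g(7) = mex{0,1} = 2
g(8) = mex{0,1} = 2
g(9) = mex{0,1,2} = 3
g(10) = mex{0,1,2} = 3
g(11) = mex{1,2} = 0
g(12) = mex{1,2,3} = 0
g(13) = mex{1,2,3} = 0
g(14) = mex{0,2,3} = 1
The P-positions (g = 0) in 0..14 are 0, 1, 2, 11, 12, 13.

0, 1, 2, 11, 12, 13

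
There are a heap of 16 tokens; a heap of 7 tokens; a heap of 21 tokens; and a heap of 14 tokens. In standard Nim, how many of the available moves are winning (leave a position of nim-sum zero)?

1

Compute the nim-sum pairwise:
16 ⊕ 7 = 23
23 ⊕ 21 = 2
2 ⊕ 14 = 12
The overall nim-sum is X = 12. A heap of size p has a winning move iff p XOR X < p (reduce it to p XOR X).
  16: 16 XOR 12 = 28 ≥ 16 — no move.
  7: 7 XOR 12 = 11 ≥ 7 — no move.
  21: 21 XOR 12 = 25 ≥ 21 — no move.
  14: 14 XOR 12 = 2 < 14 — winning move (to 2).
That gives 1 winning move.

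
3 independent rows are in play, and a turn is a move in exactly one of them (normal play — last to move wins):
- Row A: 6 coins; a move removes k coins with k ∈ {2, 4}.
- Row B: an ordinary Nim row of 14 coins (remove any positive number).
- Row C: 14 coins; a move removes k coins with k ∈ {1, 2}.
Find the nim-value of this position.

Build the Grundy sequence for row A with g(k) = mex{g(k−s) : s ∈ {2, 4}, s ≤ k}:
g(0) = mex{} = 0
g(1) = mex{} = 0
g(2) = mex{0} = 1
g(3) = mex{0} = 1
g(4) = mex{0,1} = 2
g(5) = mex{0,1} = 2
g(6) = mex{1,2} = 0
So g(6) = 0.
Row B is a plain Nim row of size 14, so its Grundy value is 14.
For row C, compute g(0), g(1), … with moves {1, 2}:
g(0) = mex{} = 0
g(1) = mex{0} = 1
g(2) = mex{0,1} = 2
g(3) = mex{1,2} = 0
g(4) = mex{0,2} = 1
g(5) = mex{0,1} = 2
g(6) = mex{1,2} = 0
g(7) = mex{0,2} = 1
g(8) = mex{0,1} = 2
g(9) = mex{1,2} = 0
g(10) = mex{0,2} = 1
g(11) = mex{0,1} = 2
g(12) = mex{1,2} = 0
g(13) = mex{0,2} = 1
g(14) = mex{0,1} = 2
So g(14) = 2.
The value of a disjunctive sum is the nim-sum of the parts.
Combined value = 0 XOR 14 XOR 2 = 12.

12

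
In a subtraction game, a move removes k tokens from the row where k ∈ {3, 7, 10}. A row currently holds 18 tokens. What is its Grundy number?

1

Compute g(0), g(1), … for moves {3, 7, 10}:
k:     0  1  2  3  4  5  6  7  8  9 10 11 12 13 14 15 16 17 18
g(k):  0  0  0  1  1  1  0  2  2  1  3  3  2  2  0  0  3  1  1
So g(18) = 1.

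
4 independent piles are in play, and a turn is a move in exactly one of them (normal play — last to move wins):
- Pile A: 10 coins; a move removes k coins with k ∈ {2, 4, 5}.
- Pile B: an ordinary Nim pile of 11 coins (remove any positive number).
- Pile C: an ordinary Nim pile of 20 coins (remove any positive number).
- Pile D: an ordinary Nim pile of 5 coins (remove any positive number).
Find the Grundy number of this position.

27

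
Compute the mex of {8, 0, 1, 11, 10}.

2

The values 0, 1 are all present; 2 is the first non-negative integer missing from the set.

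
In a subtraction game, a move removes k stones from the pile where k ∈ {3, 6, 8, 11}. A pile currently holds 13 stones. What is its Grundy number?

Build the Grundy sequence with g(k) = mex{g(k−s) : s ∈ {3, 6, 8, 11}, s ≤ k}:
g(0) = mex{} = 0
g(1) = mex{} = 0
g(2) = mex{} = 0
g(3) = mex{0} = 1
g(4) = mex{0} = 1
g(5) = mex{0} = 1
g(6) = mex{0,1} = 2
g(7) = mex{0,1} = 2
g(8) = mex{0,1} = 2
g(9) = mex{0,1,2} = 3
g(10) = mex{0,1,2} = 3
g(11) = mex{0,1,2} = 3
g(12) = mex{0,1,2,3} = 4
g(13) = mex{0,1,2,3} = 4
So g(13) = 4.

4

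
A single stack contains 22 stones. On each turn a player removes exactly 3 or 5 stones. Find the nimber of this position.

Compute g(0), g(1), … for moves {3, 5}:
k:     0  1  2  3  4  5  6  7  8  9 10 11 12 13 14 15 16 17 18 19 20 21 22
g(k):  0  0  0  1  1  1  2  2  0  0  0  1  1  1  2  2  0  0  0  1  1  1  2
So g(22) = 2.

2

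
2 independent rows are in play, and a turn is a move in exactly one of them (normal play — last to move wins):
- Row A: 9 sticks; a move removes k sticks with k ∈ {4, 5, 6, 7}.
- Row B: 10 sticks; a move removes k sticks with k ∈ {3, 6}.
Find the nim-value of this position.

Build the Grundy sequence for row A with g(k) = mex{g(k−s) : s ∈ {4, 5, 6, 7}, s ≤ k}:
k:     0  1  2  3  4  5  6  7  8  9
g(k):  0  0  0  0  1  1  1  1  2  2
So g(9) = 2.
Build the Grundy sequence for row B with g(k) = mex{g(k−s) : s ∈ {3, 6}, s ≤ k}:
k:     0  1  2  3  4  5  6  7  8  9 10
g(k):  0  0  0  1  1  1  2  2  2  0  0
So g(10) = 0.
The value of a disjunctive sum is the nim-sum of the parts.
Combined value = 2 ⊕ 0 = 2.

2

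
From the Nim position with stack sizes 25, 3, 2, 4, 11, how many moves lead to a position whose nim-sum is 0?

1

In binary:
  11001  (25)
  00011  (3)
  00010  (2)
  00100  (4)
  01011  (11)
  -----
  10111  (23)
The overall nim-sum is X = 23. A stack of size p has a winning move iff p XOR X < p (reduce it to p XOR X).
  25: 25 XOR 23 = 14 < 25 — winning move (to 14).
  3: 3 XOR 23 = 20 ≥ 3 — no move.
  2: 2 XOR 23 = 21 ≥ 2 — no move.
  4: 4 XOR 23 = 19 ≥ 4 — no move.
  11: 11 XOR 23 = 28 ≥ 11 — no move.
That gives 1 winning move.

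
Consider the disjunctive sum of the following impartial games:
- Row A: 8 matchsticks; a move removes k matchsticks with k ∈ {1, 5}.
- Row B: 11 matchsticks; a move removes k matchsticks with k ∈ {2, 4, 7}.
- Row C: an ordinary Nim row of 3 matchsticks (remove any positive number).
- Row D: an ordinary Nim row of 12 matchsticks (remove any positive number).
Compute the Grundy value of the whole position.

Grundy values for row A (subtraction set {1, 5}):
k:     0  1  2  3  4  5  6  7  8
g(k):  0  1  0  1  0  1  0  1  0
So g(8) = 0.
Grundy values for row B (subtraction set {2, 4, 7}):
k:     0  1  2  3  4  5  6  7  8  9 10 11
g(k):  0  0  1  1  2  2  0  3  1  0  2  1
So g(11) = 1.
Row C is a plain Nim row of size 3, so its Grundy value is 3.
Row D is a plain Nim row of size 12, so its Grundy value is 12.
By the Sprague-Grundy theorem, the Grundy value of a sum of independent games is the XOR of the component values.
Combined value = 0 XOR 1 XOR 3 XOR 12 = 14.

14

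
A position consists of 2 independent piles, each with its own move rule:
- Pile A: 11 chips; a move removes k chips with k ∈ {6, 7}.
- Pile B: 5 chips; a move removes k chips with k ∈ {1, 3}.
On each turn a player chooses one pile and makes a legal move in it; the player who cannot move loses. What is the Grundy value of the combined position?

Build the Grundy sequence for pile A with g(k) = mex{g(k−s) : s ∈ {6, 7}, s ≤ k}:
k:     0  1  2  3  4  5  6  7  8  9 10 11
g(k):  0  0  0  0  0  0  1  1  1  1  1  1
So g(11) = 1.
Grundy values for pile B (subtraction set {1, 3}):
g(0) = mex{} = 0
g(1) = mex{0} = 1
g(2) = mex{1} = 0
g(3) = mex{0} = 1
g(4) = mex{1} = 0
g(5) = mex{0} = 1
So g(5) = 1.
By the Sprague-Grundy theorem, the Grundy value of a sum of independent games is the XOR of the component values.
Combined value = 1 XOR 1 = 0.

0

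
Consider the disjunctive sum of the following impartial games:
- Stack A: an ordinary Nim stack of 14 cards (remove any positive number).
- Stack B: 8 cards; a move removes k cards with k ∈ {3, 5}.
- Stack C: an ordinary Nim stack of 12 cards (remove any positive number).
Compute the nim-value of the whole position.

Stack A is a plain Nim stack of size 14, so its Grundy value is 14.
Build the Grundy sequence for stack B with g(k) = mex{g(k−s) : s ∈ {3, 5}, s ≤ k}:
g(0) = mex{} = 0
g(1) = mex{} = 0
g(2) = mex{} = 0
g(3) = mex{0} = 1
g(4) = mex{0} = 1
g(5) = mex{0} = 1
g(6) = mex{0,1} = 2
g(7) = mex{0,1} = 2
g(8) = mex{1} = 0
So g(8) = 0.
Stack C is a plain Nim stack of size 12, so its Grundy value is 12.
By the Sprague-Grundy theorem, the Grundy value of a sum of independent games is the XOR of the component values.
Combined value = 14 XOR 0 XOR 12 = 2.

2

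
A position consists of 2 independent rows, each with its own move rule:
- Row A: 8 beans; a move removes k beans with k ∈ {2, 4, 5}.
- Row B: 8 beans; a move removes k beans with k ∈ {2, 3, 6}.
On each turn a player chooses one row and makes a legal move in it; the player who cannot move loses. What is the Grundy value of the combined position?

2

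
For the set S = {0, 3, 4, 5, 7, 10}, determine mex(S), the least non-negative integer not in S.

0 is in the set but 1 is not, so the mex is 1.

1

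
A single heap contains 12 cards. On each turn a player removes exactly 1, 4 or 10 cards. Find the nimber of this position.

Build the Grundy sequence with g(k) = mex{g(k−s) : s ∈ {1, 4, 10}, s ≤ k}:
g(0) = mex{} = 0
g(1) = mex{0} = 1
g(2) = mex{1} = 0
g(3) = mex{0} = 1
g(4) = mex{0,1} = 2
g(5) = mex{1,2} = 0
g(6) = mex{0} = 1
g(7) = mex{1} = 0
g(8) = mex{0,2} = 1
g(9) = mex{0,1} = 2
g(10) = mex{0,1,2} = 3
g(11) = mex{0,1,3} = 2
g(12) = mex{0,1,2} = 3
So g(12) = 3.

3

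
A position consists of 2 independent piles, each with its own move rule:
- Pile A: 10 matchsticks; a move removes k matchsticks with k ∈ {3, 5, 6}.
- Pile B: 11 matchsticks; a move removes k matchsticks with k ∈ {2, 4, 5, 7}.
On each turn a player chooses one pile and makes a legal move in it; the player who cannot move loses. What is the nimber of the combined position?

1

Build the Grundy sequence for pile A with g(k) = mex{g(k−s) : s ∈ {3, 5, 6}, s ≤ k}:
g(0) = mex{} = 0
g(1) = mex{} = 0
g(2) = mex{} = 0
g(3) = mex{0} = 1
g(4) = mex{0} = 1
g(5) = mex{0} = 1
g(6) = mex{0,1} = 2
g(7) = mex{0,1} = 2
g(8) = mex{0,1} = 2
g(9) = mex{1,2} = 0
g(10) = mex{1,2} = 0
So g(10) = 0.
Grundy values for pile B (subtraction set {2, 4, 5, 7}):
k:     0  1  2  3  4  5  6  7  8  9 10 11
g(k):  0  0  1  1  2  2  3  3  4  0  0  1
So g(11) = 1.
The value of a disjunctive sum is the nim-sum of the parts.
Combined value = 0 XOR 1 = 1.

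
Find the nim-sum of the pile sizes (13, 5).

8

Compute the nim-sum pairwise:
13 XOR 5 = 8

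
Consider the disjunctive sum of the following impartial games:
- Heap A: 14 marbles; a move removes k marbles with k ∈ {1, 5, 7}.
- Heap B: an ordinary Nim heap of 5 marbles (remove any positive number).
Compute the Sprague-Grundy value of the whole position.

5

For heap A, compute g(0), g(1), … with moves {1, 5, 7}:
k:     0  1  2  3  4  5  6  7  8  9 10 11 12 13 14
g(k):  0  1  0  1  0  1  0  1  0  1  0  1  0  1  0
So g(14) = 0.
Heap B is a plain Nim heap of size 5, so its Grundy value is 5.
By the Sprague-Grundy theorem, the Grundy value of a sum of independent games is the XOR of the component values.
Combined value = 0 ⊕ 5 = 5.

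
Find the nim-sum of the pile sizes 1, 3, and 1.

Nim-sum: 1 ⊕ 3 ⊕ 1 = 3.

3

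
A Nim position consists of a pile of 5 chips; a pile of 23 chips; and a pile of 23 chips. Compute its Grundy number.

5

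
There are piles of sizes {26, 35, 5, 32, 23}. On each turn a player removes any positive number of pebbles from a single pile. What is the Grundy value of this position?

Nim-sum: 26 ⊕ 35 ⊕ 5 ⊕ 32 ⊕ 23 = 11.

11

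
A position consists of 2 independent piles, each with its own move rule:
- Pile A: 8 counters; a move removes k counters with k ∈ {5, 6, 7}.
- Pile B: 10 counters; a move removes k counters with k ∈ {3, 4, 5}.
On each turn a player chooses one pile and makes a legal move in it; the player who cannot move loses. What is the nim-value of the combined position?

Grundy values for pile A (subtraction set {5, 6, 7}):
k:     0  1  2  3  4  5  6  7  8
g(k):  0  0  0  0  0  1  1  1  1
So g(8) = 1.
Build the Grundy sequence for pile B with g(k) = mex{g(k−s) : s ∈ {3, 4, 5}, s ≤ k}:
g(0) = mex{} = 0
g(1) = mex{} = 0
g(2) = mex{} = 0
g(3) = mex{0} = 1
g(4) = mex{0} = 1
g(5) = mex{0} = 1
g(6) = mex{0,1} = 2
g(7) = mex{0,1} = 2
g(8) = mex{1} = 0
g(9) = mex{1,2} = 0
g(10) = mex{1,2} = 0
So g(10) = 0.
The value of a disjunctive sum is the nim-sum of the parts.
Combined value = 1 XOR 0 = 1.

1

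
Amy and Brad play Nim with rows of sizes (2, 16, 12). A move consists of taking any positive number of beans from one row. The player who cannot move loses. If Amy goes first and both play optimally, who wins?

Amy wins

Nim-sum: 2 ⊕ 16 ⊕ 12 = 30.
The nim-sum is 30 ≠ 0, so this is an N-position: the player to move can win; Amy has a winning move.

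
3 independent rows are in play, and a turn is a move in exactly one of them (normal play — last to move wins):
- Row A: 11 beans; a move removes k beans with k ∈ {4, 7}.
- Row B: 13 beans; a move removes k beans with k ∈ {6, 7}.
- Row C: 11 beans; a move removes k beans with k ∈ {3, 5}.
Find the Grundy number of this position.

1

Build the Grundy sequence for row A with g(k) = mex{g(k−s) : s ∈ {4, 7}, s ≤ k}:
k:     0  1  2  3  4  5  6  7  8  9 10 11
g(k):  0  0  0  0  1  1  1  1  2  2  2  0
So g(11) = 0.
For row B, compute g(0), g(1), … with moves {6, 7}:
k:     0  1  2  3  4  5  6  7  8  9 10 11 12 13
g(k):  0  0  0  0  0  0  1  1  1  1  1  1  2  0
So g(13) = 0.
Build the Grundy sequence for row C with g(k) = mex{g(k−s) : s ∈ {3, 5}, s ≤ k}:
g(0) = mex{} = 0
g(1) = mex{} = 0
g(2) = mex{} = 0
g(3) = mex{0} = 1
g(4) = mex{0} = 1
g(5) = mex{0} = 1
g(6) = mex{0,1} = 2
g(7) = mex{0,1} = 2
g(8) = mex{1} = 0
g(9) = mex{1,2} = 0
g(10) = mex{1,2} = 0
g(11) = mex{0,2} = 1
So g(11) = 1.
By the Sprague-Grundy theorem, the Grundy value of a sum of independent games is the XOR of the component values.
Combined value = 0 XOR 0 XOR 1 = 1.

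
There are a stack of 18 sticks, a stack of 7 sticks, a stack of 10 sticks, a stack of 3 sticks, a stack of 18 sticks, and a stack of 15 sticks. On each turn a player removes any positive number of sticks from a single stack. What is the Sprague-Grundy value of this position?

1

Write each in binary and XOR column by column:
  10010  (18)
  00111  (7)
  01010  (10)
  00011  (3)
  10010  (18)
  01111  (15)
  -----
  00001  (1)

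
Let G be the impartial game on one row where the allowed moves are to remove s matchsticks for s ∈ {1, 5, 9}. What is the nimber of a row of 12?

0

Build the Grundy sequence with g(k) = mex{g(k−s) : s ∈ {1, 5, 9}, s ≤ k}:
k:     0  1  2  3  4  5  6  7  8  9 10 11 12
g(k):  0  1  0  1  0  1  0  1  0  1  0  1  0
So g(12) = 0.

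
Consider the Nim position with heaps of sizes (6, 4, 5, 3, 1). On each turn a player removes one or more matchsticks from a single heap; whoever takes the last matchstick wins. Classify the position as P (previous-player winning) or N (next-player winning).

N-position

Nim-sum: 6 XOR 4 XOR 5 XOR 3 XOR 1 = 5.
The nim-sum is 5 ≠ 0, so this is an N-position: the player to move can win.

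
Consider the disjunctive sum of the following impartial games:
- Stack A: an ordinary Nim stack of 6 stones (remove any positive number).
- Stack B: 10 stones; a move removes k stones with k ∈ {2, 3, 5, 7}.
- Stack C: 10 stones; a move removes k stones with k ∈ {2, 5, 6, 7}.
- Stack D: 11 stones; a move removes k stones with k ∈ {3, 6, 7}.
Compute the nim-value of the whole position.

5

Stack A is a plain Nim stack of size 6, so its Grundy value is 6.
Grundy values for stack B (subtraction set {2, 3, 5, 7}):
g(0) = mex{} = 0
g(1) = mex{} = 0
g(2) = mex{0} = 1
g(3) = mex{0} = 1
g(4) = mex{0,1} = 2
g(5) = mex{0,1} = 2
g(6) = mex{0,1,2} = 3
g(7) = mex{0,1,2} = 3
g(8) = mex{0,1,2,3} = 4
g(9) = mex{1,2,3} = 0
g(10) = mex{1,2,3,4} = 0
So g(10) = 0.
Grundy values for stack C (subtraction set {2, 5, 6, 7}):
g(0) = mex{} = 0
g(1) = mex{} = 0
g(2) = mex{0} = 1
g(3) = mex{0} = 1
g(4) = mex{1} = 0
g(5) = mex{0,1} = 2
g(6) = mex{0} = 1
g(7) = mex{0,1,2} = 3
g(8) = mex{0,1} = 2
g(9) = mex{0,1,3} = 2
g(10) = mex{0,1,2} = 3
So g(10) = 3.
For stack D, compute g(0), g(1), … with moves {3, 6, 7}:
k:     0  1  2  3  4  5  6  7  8  9 10 11
g(k):  0  0  0  1  1  1  2  2  2  3  0  0
So g(11) = 0.
The value of a disjunctive sum is the nim-sum of the parts.
Combined value = 6 XOR 0 XOR 3 XOR 0 = 5.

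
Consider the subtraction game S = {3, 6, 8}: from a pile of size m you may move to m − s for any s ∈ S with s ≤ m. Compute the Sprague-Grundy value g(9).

Compute g(0), g(1), … for moves {3, 6, 8}:
k:     0  1  2  3  4  5  6  7  8  9
g(k):  0  0  0  1  1  1  2  2  2  3
So g(9) = 3.

3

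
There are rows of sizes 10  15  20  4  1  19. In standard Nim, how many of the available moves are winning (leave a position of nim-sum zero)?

3

Write each in binary and XOR column by column:
  01010  (10)
  01111  (15)
  10100  (20)
  00100  (4)
  00001  (1)
  10011  (19)
  -----
  00111  (7)
The overall nim-sum is X = 7. A row of size p has a winning move iff p XOR X < p (reduce it to p XOR X).
  10: 10 XOR 7 = 13 ≥ 10 — no move.
  15: 15 XOR 7 = 8 < 15 — winning move (to 8).
  20: 20 XOR 7 = 19 < 20 — winning move (to 19).
  4: 4 XOR 7 = 3 < 4 — winning move (to 3).
  1: 1 XOR 7 = 6 ≥ 1 — no move.
  19: 19 XOR 7 = 20 ≥ 19 — no move.
That gives 3 winning moves.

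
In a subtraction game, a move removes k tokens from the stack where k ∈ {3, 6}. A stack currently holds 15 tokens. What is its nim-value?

Grundy values for subtraction set {3, 6}:
k:     0  1  2  3  4  5  6  7  8  9 10 11 12 13 14 15
g(k):  0  0  0  1  1  1  2  2  2  0  0  0  1  1  1  2
So g(15) = 2.

2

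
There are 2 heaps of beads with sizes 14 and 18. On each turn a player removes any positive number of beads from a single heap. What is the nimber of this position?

In binary:
  01110  (14)
  10010  (18)
  -----
  11100  (28)

28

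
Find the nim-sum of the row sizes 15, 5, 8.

Compute the nim-sum pairwise:
15 XOR 5 = 10
10 XOR 8 = 2

2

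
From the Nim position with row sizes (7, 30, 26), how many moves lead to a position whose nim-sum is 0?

Bitwise XOR of the heap sizes:
  00111  (7)
  11110  (30)
  11010  (26)
  -----
  00011  (3)
The overall nim-sum is X = 3. A row of size p has a winning move iff p XOR X < p (reduce it to p XOR X).
  7: 7 XOR 3 = 4 < 7 — winning move (to 4).
  30: 30 XOR 3 = 29 < 30 — winning move (to 29).
  26: 26 XOR 3 = 25 < 26 — winning move (to 25).
That gives 3 winning moves.

3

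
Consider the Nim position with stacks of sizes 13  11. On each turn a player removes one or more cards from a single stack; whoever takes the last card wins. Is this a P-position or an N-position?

Nim-sum: 13 ^ 11 = 6.
The nim-sum is 6 ≠ 0, so this is an N-position: the player to move can win.

N-position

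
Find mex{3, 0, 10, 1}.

2

The values 0, 1 are all present; 2 is the first non-negative integer missing from the set.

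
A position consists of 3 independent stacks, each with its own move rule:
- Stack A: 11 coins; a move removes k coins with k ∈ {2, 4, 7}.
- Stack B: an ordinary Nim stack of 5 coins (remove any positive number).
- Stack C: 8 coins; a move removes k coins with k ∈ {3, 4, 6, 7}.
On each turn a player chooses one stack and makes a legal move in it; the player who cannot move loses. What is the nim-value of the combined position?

Grundy values for stack A (subtraction set {2, 4, 7}):
g(0) = mex{} = 0
g(1) = mex{} = 0
g(2) = mex{0} = 1
g(3) = mex{0} = 1
g(4) = mex{0,1} = 2
g(5) = mex{0,1} = 2
g(6) = mex{1,2} = 0
g(7) = mex{0,1,2} = 3
g(8) = mex{0,2} = 1
g(9) = mex{1,2,3} = 0
g(10) = mex{0,1} = 2
g(11) = mex{0,2,3} = 1
So g(11) = 1.
Stack B is a plain Nim stack of size 5, so its Grundy value is 5.
Grundy values for stack C (subtraction set {3, 4, 6, 7}):
g(0) = mex{} = 0
g(1) = mex{} = 0
g(2) = mex{} = 0
g(3) = mex{0} = 1
g(4) = mex{0} = 1
g(5) = mex{0} = 1
g(6) = mex{0,1} = 2
g(7) = mex{0,1} = 2
g(8) = mex{0,1} = 2
So g(8) = 2.
By the Sprague-Grundy theorem, the Grundy value of a sum of independent games is the XOR of the component values.
Combined value = 1 XOR 5 XOR 2 = 6.

6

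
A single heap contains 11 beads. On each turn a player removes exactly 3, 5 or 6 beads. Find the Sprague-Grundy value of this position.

0

Build the Grundy sequence with g(k) = mex{g(k−s) : s ∈ {3, 5, 6}, s ≤ k}:
k:     0  1  2  3  4  5  6  7  8  9 10 11
g(k):  0  0  0  1  1  1  2  2  2  0  0  0
So g(11) = 0.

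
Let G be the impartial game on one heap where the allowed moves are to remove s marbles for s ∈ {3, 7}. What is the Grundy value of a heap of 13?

1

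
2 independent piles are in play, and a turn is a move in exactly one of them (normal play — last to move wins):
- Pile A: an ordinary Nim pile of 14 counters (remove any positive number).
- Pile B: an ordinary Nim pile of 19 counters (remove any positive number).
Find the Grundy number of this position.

29

Pile A is a plain Nim pile of size 14, so its Grundy value is 14.
Pile B is a plain Nim pile of size 19, so its Grundy value is 19.
The value of a disjunctive sum is the nim-sum of the parts.
Combined value = 14 ⊕ 19 = 29.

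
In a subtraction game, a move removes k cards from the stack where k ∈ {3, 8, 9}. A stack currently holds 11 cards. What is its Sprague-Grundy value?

Compute g(0), g(1), … for moves {3, 8, 9}:
k:     0  1  2  3  4  5  6  7  8  9 10 11
g(k):  0  0  0  1  1  1  0  0  2  1  1  3
So g(11) = 3.

3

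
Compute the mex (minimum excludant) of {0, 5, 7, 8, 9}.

0 is in the set but 1 is not, so the mex is 1.

1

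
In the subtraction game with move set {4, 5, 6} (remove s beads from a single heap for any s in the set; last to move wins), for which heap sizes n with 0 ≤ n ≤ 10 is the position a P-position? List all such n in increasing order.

Compute g(0), g(1), … for moves {4, 5, 6}:
k:     0  1  2  3  4  5  6  7  8  9 10
g(k):  0  0  0  0  1  1  1  1  2  2  0
The P-positions (g = 0) in 0..10 are 0, 1, 2, 3, 10.

0, 1, 2, 3, 10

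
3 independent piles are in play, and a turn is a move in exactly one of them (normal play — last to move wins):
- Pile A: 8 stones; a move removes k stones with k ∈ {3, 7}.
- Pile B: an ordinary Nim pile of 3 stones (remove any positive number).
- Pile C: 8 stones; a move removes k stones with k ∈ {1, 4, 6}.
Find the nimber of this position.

0

For pile A, compute g(0), g(1), … with moves {3, 7}:
k:     0  1  2  3  4  5  6  7  8
g(k):  0  0  0  1  1  1  0  2  2
So g(8) = 2.
Pile B is a plain Nim pile of size 3, so its Grundy value is 3.
Grundy values for pile C (subtraction set {1, 4, 6}):
k:     0  1  2  3  4  5  6  7  8
g(k):  0  1  0  1  2  0  1  0  1
So g(8) = 1.
The value of a disjunctive sum is the nim-sum of the parts.
Combined value = 2 ⊕ 3 ⊕ 1 = 0.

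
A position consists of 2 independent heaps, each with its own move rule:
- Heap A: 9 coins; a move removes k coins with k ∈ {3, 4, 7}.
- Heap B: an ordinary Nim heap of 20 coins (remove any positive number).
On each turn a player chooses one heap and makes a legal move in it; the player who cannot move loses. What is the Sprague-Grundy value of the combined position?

Build the Grundy sequence for heap A with g(k) = mex{g(k−s) : s ∈ {3, 4, 7}, s ≤ k}:
k:     0  1  2  3  4  5  6  7  8  9
g(k):  0  0  0  1  1  1  2  2  2  3
So g(9) = 3.
Heap B is a plain Nim heap of size 20, so its Grundy value is 20.
By the Sprague-Grundy theorem, the Grundy value of a sum of independent games is the XOR of the component values.
Combined value = 3 ⊕ 20 = 23.

23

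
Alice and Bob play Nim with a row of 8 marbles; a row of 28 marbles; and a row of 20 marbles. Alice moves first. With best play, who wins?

Bob wins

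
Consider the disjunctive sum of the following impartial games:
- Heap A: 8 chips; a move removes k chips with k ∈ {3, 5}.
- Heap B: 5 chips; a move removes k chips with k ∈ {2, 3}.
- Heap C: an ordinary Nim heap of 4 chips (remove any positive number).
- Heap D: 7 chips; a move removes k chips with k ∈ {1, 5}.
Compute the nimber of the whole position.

For heap A, compute g(0), g(1), … with moves {3, 5}:
k:     0  1  2  3  4  5  6  7  8
g(k):  0  0  0  1  1  1  2  2  0
So g(8) = 0.
For heap B, compute g(0), g(1), … with moves {2, 3}:
g(0) = mex{} = 0
g(1) = mex{} = 0
g(2) = mex{0} = 1
g(3) = mex{0} = 1
g(4) = mex{0,1} = 2
g(5) = mex{1} = 0
So g(5) = 0.
Heap C is a plain Nim heap of size 4, so its Grundy value is 4.
Build the Grundy sequence for heap D with g(k) = mex{g(k−s) : s ∈ {1, 5}, s ≤ k}:
g(0) = mex{} = 0
g(1) = mex{0} = 1
g(2) = mex{1} = 0
g(3) = mex{0} = 1
g(4) = mex{1} = 0
g(5) = mex{0} = 1
g(6) = mex{1} = 0
g(7) = mex{0} = 1
So g(7) = 1.
By the Sprague-Grundy theorem, the Grundy value of a sum of independent games is the XOR of the component values.
Combined value = 0 ⊕ 0 ⊕ 4 ⊕ 1 = 5.

5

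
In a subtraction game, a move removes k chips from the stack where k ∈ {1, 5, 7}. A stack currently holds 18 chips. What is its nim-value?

0

Grundy values for subtraction set {1, 5, 7}:
k:     0  1  2  3  4  5  6  7  8  9 10 11 12 13 14 15 16 17 18
g(k):  0  1  0  1  0  1  0  1  0  1  0  1  0  1  0  1  0  1  0
So g(18) = 0.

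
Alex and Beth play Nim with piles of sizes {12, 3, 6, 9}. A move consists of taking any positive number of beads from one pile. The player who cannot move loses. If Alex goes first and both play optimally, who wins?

In binary:
  1100  (12)
  0011  (3)
  0110  (6)
  1001  (9)
  ----
  0000  (0)
The nim-sum is 0, so this is a P-position: the player to move is in a losing position under optimal play; Alex is about to move from it and so loses — Beth wins.

Beth wins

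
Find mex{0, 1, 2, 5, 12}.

3

The values 0, 1, 2 are all present; 3 is the first non-negative integer missing from the set.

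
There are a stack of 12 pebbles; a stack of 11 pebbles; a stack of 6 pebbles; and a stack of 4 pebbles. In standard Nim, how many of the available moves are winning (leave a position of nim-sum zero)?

Compute the nim-sum pairwise:
12 XOR 11 = 7
7 XOR 6 = 1
1 XOR 4 = 5
The overall nim-sum is X = 5. A stack of size p has a winning move iff p XOR X < p (reduce it to p XOR X).
  12: 12 XOR 5 = 9 < 12 — winning move (to 9).
  11: 11 XOR 5 = 14 ≥ 11 — no move.
  6: 6 XOR 5 = 3 < 6 — winning move (to 3).
  4: 4 XOR 5 = 1 < 4 — winning move (to 1).
That gives 3 winning moves.

3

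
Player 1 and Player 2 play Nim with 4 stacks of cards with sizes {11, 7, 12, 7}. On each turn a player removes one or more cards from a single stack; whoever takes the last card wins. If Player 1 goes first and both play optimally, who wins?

Player 1 wins

Write each in binary and XOR column by column:
  1011  (11)
  0111  (7)
  1100  (12)
  0111  (7)
  ----
  0111  (7)
The nim-sum is 7 ≠ 0, so this is an N-position: the player to move can win; Player 1 has a winning move.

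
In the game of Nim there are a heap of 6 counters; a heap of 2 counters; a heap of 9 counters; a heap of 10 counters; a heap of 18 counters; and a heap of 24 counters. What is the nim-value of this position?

Bitwise XOR of the heap sizes:
  00110  (6)
  00010  (2)
  01001  (9)
  01010  (10)
  10010  (18)
  11000  (24)
  -----
  01101  (13)

13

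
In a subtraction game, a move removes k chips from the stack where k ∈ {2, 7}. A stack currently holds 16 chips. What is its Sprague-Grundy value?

1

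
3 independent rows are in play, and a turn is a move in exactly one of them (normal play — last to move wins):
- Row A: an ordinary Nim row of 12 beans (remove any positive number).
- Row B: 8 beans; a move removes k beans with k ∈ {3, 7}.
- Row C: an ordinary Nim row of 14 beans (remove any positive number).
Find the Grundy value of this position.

Row A is a plain Nim row of size 12, so its Grundy value is 12.
For row B, compute g(0), g(1), … with moves {3, 7}:
g(0) = mex{} = 0
g(1) = mex{} = 0
g(2) = mex{} = 0
g(3) = mex{0} = 1
g(4) = mex{0} = 1
g(5) = mex{0} = 1
g(6) = mex{1} = 0
g(7) = mex{0,1} = 2
g(8) = mex{0,1} = 2
So g(8) = 2.
Row C is a plain Nim row of size 14, so its Grundy value is 14.
The value of a disjunctive sum is the nim-sum of the parts.
Combined value = 12 ⊕ 2 ⊕ 14 = 0.

0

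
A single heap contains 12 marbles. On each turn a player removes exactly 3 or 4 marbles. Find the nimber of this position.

Compute g(0), g(1), … for moves {3, 4}:
g(0) = mex{} = 0
g(1) = mex{} = 0
g(2) = mex{} = 0
g(3) = mex{0} = 1
g(4) = mex{0} = 1
g(5) = mex{0} = 1
g(6) = mex{0,1} = 2
g(7) = mex{1} = 0
g(8) = mex{1} = 0
g(9) = mex{1,2} = 0
g(10) = mex{0,2} = 1
g(11) = mex{0} = 1
g(12) = mex{0} = 1
So g(12) = 1.

1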